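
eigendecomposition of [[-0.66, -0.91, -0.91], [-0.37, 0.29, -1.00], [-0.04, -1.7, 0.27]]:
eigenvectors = [[0.83, 0.91, -0.08], [0.39, -0.12, -0.60], [0.39, -0.39, 0.79]]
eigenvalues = [-1.51, -0.15, 1.56]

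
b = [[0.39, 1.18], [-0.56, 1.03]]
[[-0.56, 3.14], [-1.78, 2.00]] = b@[[1.43, 0.83], [-0.95, 2.39]]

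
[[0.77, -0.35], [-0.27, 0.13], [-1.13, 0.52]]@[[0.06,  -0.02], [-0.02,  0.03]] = [[0.05,  -0.03],[-0.02,  0.01],[-0.08,  0.04]]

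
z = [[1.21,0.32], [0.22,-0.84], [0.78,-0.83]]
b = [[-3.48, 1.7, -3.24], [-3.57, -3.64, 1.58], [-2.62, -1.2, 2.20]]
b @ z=[[-6.36, 0.15], [-3.89, 0.6], [-1.72, -1.66]]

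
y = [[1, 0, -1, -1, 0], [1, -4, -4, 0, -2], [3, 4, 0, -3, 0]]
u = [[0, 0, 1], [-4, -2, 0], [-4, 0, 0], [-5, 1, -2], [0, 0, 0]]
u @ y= [[3, 4, 0, -3, 0], [-6, 8, 12, 4, 4], [-4, 0, 4, 4, 0], [-10, -12, 1, 11, -2], [0, 0, 0, 0, 0]]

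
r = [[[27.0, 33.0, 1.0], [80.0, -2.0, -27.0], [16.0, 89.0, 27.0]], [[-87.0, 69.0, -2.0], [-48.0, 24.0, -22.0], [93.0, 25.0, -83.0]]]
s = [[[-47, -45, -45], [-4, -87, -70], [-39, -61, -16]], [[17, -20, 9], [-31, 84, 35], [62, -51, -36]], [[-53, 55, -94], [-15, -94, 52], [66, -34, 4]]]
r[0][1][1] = -2.0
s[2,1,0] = -15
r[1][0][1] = 69.0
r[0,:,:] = [[27.0, 33.0, 1.0], [80.0, -2.0, -27.0], [16.0, 89.0, 27.0]]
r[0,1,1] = -2.0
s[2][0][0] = -53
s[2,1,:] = [-15, -94, 52]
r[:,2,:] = [[16.0, 89.0, 27.0], [93.0, 25.0, -83.0]]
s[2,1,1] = -94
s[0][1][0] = -4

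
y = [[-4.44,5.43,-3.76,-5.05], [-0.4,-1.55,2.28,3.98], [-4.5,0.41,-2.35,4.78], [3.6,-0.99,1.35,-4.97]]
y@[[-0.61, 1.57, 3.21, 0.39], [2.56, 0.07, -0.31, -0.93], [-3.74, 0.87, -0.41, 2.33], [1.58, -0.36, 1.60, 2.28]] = [[22.69, -8.04, -22.47, -27.06], [-5.96, -0.19, 4.63, 15.67], [20.14, -10.8, -5.96, 3.29], [-17.63, 8.55, 3.36, -5.86]]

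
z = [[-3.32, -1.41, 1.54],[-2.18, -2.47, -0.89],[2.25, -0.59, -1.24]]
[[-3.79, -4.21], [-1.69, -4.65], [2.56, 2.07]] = z@[[0.89, 1.39], [0.07, 0.42], [-0.48, 0.65]]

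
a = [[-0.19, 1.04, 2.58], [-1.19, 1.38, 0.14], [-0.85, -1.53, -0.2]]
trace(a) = 0.99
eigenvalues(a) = [(-0.35+2.05j), (-0.35-2.05j), (1.7+0j)]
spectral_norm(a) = 3.06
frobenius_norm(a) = 3.77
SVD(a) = [[0.87, 0.49, -0.04],[0.36, -0.69, -0.63],[-0.34, 0.53, -0.78]] @ diag([3.0578590049106826, 1.668314044589632, 1.443546519760146]) @ [[-0.10, 0.63, 0.77], [0.16, -0.76, 0.63], [0.98, 0.19, -0.03]]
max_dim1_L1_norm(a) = 3.81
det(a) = 7.36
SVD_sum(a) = [[-0.27, 1.67, 2.06], [-0.11, 0.68, 0.84], [0.1, -0.64, -0.79]] + [[0.13, -0.62, 0.52], [-0.19, 0.87, -0.73], [0.15, -0.67, 0.56]] + [[-0.06, -0.01, 0.0], [-0.89, -0.17, 0.03], [-1.1, -0.21, 0.03]]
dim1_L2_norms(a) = [2.79, 1.83, 1.76]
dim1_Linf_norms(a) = [2.58, 1.38, 1.53]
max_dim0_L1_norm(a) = 3.95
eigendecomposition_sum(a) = [[-0.18+0.92j, (0.72+0.37j), 1.19+0.08j], [-0.36+0.24j, 0.11+0.35j, 0.35+0.41j], [(-0.58-0.29j), -0.39+0.41j, -0.28+0.78j]] + [[-0.18-0.92j, (0.72-0.37j), (1.19-0.08j)], [-0.36-0.24j, 0.11-0.35j, (0.35-0.41j)], [(-0.58+0.29j), -0.39-0.41j, (-0.28-0.78j)]] + [[(0.16-0j),(-0.4-0j),(0.19-0j)], [-0.48+0.00j,(1.16+0j),(-0.57+0j)], [0.31-0.00j,(-0.76-0j),(0.37-0j)]]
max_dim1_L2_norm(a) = 2.79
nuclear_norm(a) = 6.17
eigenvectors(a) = [[-0.77+0.00j, -0.77-0.00j, (0.28+0j)], [(-0.25-0.25j), -0.25+0.25j, -0.80+0.00j], [(0.15-0.51j), (0.15+0.51j), (0.53+0j)]]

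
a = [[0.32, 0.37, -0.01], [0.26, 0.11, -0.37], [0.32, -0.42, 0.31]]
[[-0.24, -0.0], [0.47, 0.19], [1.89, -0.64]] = a @ [[2.52,  -0.60], [-2.83,  0.49], [-0.35,  -0.78]]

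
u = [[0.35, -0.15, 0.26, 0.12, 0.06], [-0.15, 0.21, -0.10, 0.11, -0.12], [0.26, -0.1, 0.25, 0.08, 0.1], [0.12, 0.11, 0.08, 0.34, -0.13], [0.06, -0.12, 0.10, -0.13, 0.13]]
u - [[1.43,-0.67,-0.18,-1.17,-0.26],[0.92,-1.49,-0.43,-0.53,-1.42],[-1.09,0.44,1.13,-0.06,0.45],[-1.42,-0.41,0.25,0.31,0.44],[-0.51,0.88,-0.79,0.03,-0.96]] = [[-1.08, 0.52, 0.44, 1.29, 0.32],  [-1.07, 1.7, 0.33, 0.64, 1.3],  [1.35, -0.54, -0.88, 0.14, -0.35],  [1.54, 0.52, -0.17, 0.03, -0.57],  [0.57, -1.0, 0.89, -0.16, 1.09]]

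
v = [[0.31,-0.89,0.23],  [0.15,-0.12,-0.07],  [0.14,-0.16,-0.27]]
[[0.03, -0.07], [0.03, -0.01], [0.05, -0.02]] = v @ [[0.11, -0.05], [-0.02, 0.06], [-0.1, 0.0]]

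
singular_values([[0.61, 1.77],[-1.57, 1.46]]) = [2.4, 1.53]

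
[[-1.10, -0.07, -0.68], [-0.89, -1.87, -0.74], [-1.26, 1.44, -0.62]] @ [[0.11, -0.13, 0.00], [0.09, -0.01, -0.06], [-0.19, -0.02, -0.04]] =[[0.0, 0.16, 0.03],[-0.13, 0.15, 0.14],[0.11, 0.16, -0.06]]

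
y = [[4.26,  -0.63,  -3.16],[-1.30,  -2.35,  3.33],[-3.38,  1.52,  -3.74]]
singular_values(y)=[6.37, 5.61, 1.61]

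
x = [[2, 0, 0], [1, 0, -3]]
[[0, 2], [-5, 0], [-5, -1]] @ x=[[2, 0, -6], [-10, 0, 0], [-11, 0, 3]]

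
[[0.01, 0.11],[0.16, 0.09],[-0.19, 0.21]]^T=[[0.01, 0.16, -0.19], [0.11, 0.09, 0.21]]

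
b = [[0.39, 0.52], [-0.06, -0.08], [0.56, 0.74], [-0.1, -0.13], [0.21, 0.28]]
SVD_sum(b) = [[0.39, 0.52], [-0.06, -0.08], [0.56, 0.74], [-0.1, -0.13], [0.21, 0.28]] + [[-0.00, 0.00], [0.0, -0.0], [0.0, -0.00], [-0.0, 0.0], [-0.0, 0.00]]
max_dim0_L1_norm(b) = 1.75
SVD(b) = [[-0.54,0.62],  [0.08,-0.09],  [-0.77,-0.48],  [0.14,0.52],  [-0.29,0.33]] @ diag([1.201287355432153, 0.002947826118298962]) @ [[-0.6, -0.8], [-0.80, 0.6]]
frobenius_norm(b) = 1.20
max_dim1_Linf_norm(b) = 0.74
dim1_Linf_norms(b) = [0.52, 0.08, 0.74, 0.13, 0.28]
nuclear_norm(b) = 1.20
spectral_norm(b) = 1.20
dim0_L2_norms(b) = [0.72, 0.96]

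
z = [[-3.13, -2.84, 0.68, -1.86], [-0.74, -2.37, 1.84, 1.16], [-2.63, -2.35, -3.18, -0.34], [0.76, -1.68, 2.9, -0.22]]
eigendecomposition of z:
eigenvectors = [[(0.24-0.52j), (0.24+0.52j), -0.63+0.00j, (-0.63-0j)], [-0.06-0.17j, -0.06+0.17j, 0.48-0.09j, 0.48+0.09j], [(0.65+0j), 0.65-0.00j, 0.15-0.08j, 0.15+0.08j], [-0.38-0.28j, -0.38+0.28j, (0.14+0.56j), 0.14-0.56j]]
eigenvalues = [(-3.74+2.86j), (-3.74-2.86j), (-0.71+1.36j), (-0.71-1.36j)]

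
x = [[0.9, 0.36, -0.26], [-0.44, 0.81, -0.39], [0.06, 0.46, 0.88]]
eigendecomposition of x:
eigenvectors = [[0.70+0.00j, (0.14-0.48j), (0.14+0.48j)], [-0.27+0.00j, 0.68+0.00j, (0.68-0j)], [(-0.66+0j), (-0.12-0.52j), (-0.12+0.52j)]]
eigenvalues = [(1+0j), (0.79+0.61j), (0.79-0.61j)]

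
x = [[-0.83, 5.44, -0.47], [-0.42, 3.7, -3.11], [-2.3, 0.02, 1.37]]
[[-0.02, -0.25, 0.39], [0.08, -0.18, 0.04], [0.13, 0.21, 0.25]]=x @[[-0.08, -0.09, -0.06], [-0.02, -0.06, 0.07], [-0.04, -0.0, 0.08]]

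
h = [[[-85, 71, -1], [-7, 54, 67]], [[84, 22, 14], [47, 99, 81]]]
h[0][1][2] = 67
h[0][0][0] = -85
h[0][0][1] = 71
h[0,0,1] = 71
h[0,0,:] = [-85, 71, -1]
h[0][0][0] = -85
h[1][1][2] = 81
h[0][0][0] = -85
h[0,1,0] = -7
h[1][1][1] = 99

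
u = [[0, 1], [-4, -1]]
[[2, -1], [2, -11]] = u@[[-1, 3], [2, -1]]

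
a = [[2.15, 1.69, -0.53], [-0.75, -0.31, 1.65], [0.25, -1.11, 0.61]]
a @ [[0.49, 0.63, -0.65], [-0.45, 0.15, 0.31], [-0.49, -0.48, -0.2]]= [[0.55,  1.86,  -0.77], [-1.04,  -1.31,  0.06], [0.32,  -0.3,  -0.63]]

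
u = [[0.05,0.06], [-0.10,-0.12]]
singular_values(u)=[0.17, 0.0]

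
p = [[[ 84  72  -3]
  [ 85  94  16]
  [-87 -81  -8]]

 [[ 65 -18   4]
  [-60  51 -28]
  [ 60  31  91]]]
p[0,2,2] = -8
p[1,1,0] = -60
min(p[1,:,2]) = -28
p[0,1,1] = 94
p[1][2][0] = 60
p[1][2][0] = 60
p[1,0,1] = -18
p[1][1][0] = -60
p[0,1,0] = 85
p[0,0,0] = 84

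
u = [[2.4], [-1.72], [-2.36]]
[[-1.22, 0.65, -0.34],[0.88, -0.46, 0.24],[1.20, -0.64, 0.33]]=u @ [[-0.51, 0.27, -0.14]]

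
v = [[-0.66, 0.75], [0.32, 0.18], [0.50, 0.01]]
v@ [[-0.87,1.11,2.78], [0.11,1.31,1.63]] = [[0.66, 0.25, -0.61], [-0.26, 0.59, 1.18], [-0.43, 0.57, 1.41]]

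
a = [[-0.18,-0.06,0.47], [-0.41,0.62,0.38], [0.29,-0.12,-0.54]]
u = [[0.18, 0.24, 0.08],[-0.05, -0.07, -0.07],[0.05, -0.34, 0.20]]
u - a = [[0.36, 0.3, -0.39], [0.36, -0.69, -0.45], [-0.24, -0.22, 0.74]]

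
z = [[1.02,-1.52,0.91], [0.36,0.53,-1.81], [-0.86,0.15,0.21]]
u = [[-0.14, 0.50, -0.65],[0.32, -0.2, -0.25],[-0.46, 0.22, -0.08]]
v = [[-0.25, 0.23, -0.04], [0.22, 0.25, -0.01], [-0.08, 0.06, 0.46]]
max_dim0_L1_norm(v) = 0.55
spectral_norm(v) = 0.47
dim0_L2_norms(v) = [0.34, 0.34, 0.46]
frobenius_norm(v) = 0.67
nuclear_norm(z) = 4.40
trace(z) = 1.76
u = v @ z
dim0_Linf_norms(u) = [0.46, 0.5, 0.65]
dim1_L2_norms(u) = [0.83, 0.45, 0.52]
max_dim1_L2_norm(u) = 0.83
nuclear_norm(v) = 1.14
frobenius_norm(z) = 2.94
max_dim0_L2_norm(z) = 2.04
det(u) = 0.07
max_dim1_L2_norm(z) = 2.04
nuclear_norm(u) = 1.62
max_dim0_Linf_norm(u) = 0.65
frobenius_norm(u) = 1.08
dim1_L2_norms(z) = [2.04, 1.92, 0.9]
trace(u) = -0.42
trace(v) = 0.46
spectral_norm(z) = 2.46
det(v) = -0.05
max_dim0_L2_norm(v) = 0.46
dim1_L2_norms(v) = [0.34, 0.33, 0.47]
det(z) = -1.40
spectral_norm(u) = 0.89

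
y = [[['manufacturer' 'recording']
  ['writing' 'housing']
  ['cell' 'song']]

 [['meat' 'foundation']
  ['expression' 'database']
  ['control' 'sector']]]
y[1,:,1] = ['foundation', 'database', 'sector']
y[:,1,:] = [['writing', 'housing'], ['expression', 'database']]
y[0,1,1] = 'housing'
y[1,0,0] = 'meat'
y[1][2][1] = 'sector'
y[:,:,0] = [['manufacturer', 'writing', 'cell'], ['meat', 'expression', 'control']]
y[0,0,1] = 'recording'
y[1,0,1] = 'foundation'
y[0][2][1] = 'song'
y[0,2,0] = 'cell'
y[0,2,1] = 'song'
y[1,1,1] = 'database'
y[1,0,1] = 'foundation'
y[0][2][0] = 'cell'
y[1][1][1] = 'database'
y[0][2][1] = 'song'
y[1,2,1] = 'sector'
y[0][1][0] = 'writing'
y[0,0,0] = 'manufacturer'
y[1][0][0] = 'meat'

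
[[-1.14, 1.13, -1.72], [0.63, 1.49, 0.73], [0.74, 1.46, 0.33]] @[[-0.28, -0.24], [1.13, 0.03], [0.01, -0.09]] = [[1.58, 0.46], [1.51, -0.17], [1.45, -0.16]]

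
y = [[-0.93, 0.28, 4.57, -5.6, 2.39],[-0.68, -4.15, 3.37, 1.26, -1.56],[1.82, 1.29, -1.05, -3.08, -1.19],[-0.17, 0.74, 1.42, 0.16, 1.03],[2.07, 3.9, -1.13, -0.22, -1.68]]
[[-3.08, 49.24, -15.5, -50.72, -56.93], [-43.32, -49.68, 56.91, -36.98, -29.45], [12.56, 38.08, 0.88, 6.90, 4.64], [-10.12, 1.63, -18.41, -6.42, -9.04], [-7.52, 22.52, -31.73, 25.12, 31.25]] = y @ [[-3.30,1.95,0.23,4.46,-1.96], [-1.09,4.99,-11.98,2.91,5.33], [-10.4,-2.87,-0.77,-7.03,-6.20], [-5.08,-9.60,-1.86,3.4,3.59], [5.54,3.77,-7.88,1.58,-4.94]]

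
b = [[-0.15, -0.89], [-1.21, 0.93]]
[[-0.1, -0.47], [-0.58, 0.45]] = b @ [[0.50, 0.03], [0.03, 0.52]]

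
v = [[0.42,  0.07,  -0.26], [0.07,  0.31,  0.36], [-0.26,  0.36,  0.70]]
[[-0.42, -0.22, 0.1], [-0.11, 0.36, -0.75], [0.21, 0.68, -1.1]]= v @ [[-1.61, -0.42, -0.44], [0.9, 0.8, -0.8], [-0.76, 0.4, -1.32]]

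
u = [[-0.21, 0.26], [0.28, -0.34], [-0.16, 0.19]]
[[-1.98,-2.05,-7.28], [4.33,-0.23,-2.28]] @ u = [[1.01, -1.2], [-0.61, 0.77]]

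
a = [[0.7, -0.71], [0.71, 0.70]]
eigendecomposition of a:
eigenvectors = [[0.71+0.00j, (0.71-0j)], [0.00-0.71j, 0.71j]]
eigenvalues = [(0.7+0.71j), (0.7-0.71j)]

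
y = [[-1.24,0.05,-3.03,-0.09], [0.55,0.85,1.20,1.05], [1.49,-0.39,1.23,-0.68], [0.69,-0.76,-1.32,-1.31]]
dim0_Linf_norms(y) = [1.49, 0.85, 3.03, 1.31]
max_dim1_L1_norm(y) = 4.41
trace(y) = -0.47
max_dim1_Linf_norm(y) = 3.03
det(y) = 0.01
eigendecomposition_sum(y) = [[(-0.6+1.12j), (-0.03-0.36j), (-1.44+0.36j), (-0.11-0.68j)], [(0.42-0.9j), 0.04+0.28j, 1.11-0.34j, (0.11+0.52j)], [0.74-0.01j, (-0.17+0.12j), (0.58+0.63j), -0.32+0.24j], [(0.3+1.22j), -0.26-0.24j, -0.82+1.21j, (-0.53-0.43j)]] + [[(-0.6-1.12j), (-0.03+0.36j), -1.44-0.36j, -0.11+0.68j],[0.42+0.90j, 0.04-0.28j, 1.11+0.34j, (0.11-0.52j)],[0.74+0.01j, (-0.17-0.12j), (0.58-0.63j), -0.32-0.24j],[0.30-1.22j, -0.26+0.24j, -0.82-1.21j, -0.53+0.43j]] + [[(-0+0j), 0j, -0.00+0.00j, 0j], [(0.01-0j), -0.00-0.00j, (0.01-0j), -0.01-0.00j], [0.00-0.00j, -0.00-0.00j, -0j, (-0-0j)], [(-0.01+0j), 0.00+0.00j, -0.01+0.00j, 0.01+0.00j]] + [[-0.04+0.00j,  0.11+0.00j,  -0.15-0.00j,  0.12+0.00j], [(-0.3+0j),  (0.78+0j),  -1.03-0.00j,  (0.84+0j)], [0.02-0.00j,  (-0.04-0j),  (0.06+0j),  -0.05-0.00j], [(0.09-0j),  (-0.25-0j),  0.33+0.00j,  -0.27-0.00j]]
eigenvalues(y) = [(-0.5+1.6j), (-0.5-1.6j), (0.01+0j), (0.53+0j)]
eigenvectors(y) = [[0.59+0.00j, 0.59-0.00j, 0.18+0.00j, (0.14+0j)], [-0.46+0.02j, -0.46-0.02j, -0.75+0.00j, (0.94+0j)], [-0.16-0.30j, -0.16+0.30j, (-0.1+0j), (-0.05+0j)], [0.43-0.39j, (0.43+0.39j), 0.63+0.00j, (-0.3+0j)]]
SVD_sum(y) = [[-1.23, -0.28, -2.94, -0.47], [0.58, 0.13, 1.39, 0.22], [0.59, 0.13, 1.41, 0.22], [-0.45, -0.1, -1.08, -0.17]] + [[-0.22, 0.18, 0.03, 0.28], [-0.50, 0.41, 0.07, 0.63], [0.76, -0.62, -0.11, -0.96], [0.96, -0.78, -0.14, -1.22]] + [[0.22, 0.15, -0.12, 0.09],[0.47, 0.31, -0.26, 0.2],[0.14, 0.09, -0.08, 0.06],[0.18, 0.12, -0.10, 0.08]] + [[-0.00, 0.0, 0.00, -0.0], [0.0, -0.00, -0.0, 0.00], [-0.00, 0.00, 0.00, -0.0], [0.00, -0.00, -0.00, 0.0]]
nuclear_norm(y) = 7.29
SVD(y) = [[-0.79, 0.17, 0.39, -0.44],[0.37, 0.37, 0.83, 0.19],[0.38, -0.57, 0.24, -0.69],[-0.29, -0.72, 0.33, 0.54]] @ diag([4.078427736237722, 2.430389682402264, 0.7848134886968895, 0.0009899085184392382]) @ [[0.38, 0.09, 0.91, 0.14], [-0.55, 0.45, 0.08, 0.7], [0.72, 0.48, -0.40, 0.3], [0.18, -0.75, -0.1, 0.63]]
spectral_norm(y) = 4.08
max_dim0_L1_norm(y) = 6.78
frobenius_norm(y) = 4.81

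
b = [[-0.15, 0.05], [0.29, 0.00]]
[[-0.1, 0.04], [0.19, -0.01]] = b@[[0.67, -0.04], [-0.04, 0.66]]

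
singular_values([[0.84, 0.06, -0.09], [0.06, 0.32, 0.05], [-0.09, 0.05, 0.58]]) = [0.87, 0.57, 0.3]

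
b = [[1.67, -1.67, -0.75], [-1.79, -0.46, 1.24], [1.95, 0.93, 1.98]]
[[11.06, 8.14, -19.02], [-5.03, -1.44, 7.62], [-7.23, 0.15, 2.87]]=b @ [[1.44, 1.63, -4.07], [-3.68, -3.24, 6.17], [-3.34, -0.01, 2.56]]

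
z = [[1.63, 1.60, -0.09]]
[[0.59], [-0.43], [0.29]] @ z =[[0.96,0.94,-0.05],[-0.7,-0.69,0.04],[0.47,0.46,-0.03]]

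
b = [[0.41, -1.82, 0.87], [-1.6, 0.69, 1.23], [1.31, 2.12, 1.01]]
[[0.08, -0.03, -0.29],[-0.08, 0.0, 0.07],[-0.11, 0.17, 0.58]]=b @ [[0.01,0.04,0.08], [-0.05,0.04,0.2], [-0.02,0.03,0.05]]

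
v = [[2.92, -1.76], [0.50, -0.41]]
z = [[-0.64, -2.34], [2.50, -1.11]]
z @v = [[-3.04, 2.09], [6.74, -3.94]]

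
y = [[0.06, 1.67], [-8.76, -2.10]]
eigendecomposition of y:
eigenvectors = [[-0.11-0.38j, -0.11+0.38j], [0.92+0.00j, 0.92-0.00j]]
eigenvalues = [(-1.02+3.67j), (-1.02-3.67j)]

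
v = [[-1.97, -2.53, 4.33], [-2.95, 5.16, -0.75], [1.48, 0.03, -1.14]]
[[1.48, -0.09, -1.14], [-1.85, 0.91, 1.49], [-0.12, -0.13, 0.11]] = v@ [[0.11, -0.07, -0.02], [-0.26, 0.14, 0.26], [0.24, 0.03, -0.12]]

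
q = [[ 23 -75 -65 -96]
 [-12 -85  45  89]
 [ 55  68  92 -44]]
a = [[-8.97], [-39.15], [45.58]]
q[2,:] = [55, 68, 92, -44]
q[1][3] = 89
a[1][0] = -39.15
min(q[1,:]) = -85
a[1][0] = -39.15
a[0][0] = -8.97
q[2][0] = 55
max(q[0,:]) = 23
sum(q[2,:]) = 171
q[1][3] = 89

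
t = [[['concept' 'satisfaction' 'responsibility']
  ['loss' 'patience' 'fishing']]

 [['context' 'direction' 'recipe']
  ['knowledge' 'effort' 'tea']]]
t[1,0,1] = 'direction'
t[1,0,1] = 'direction'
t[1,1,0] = 'knowledge'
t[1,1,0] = 'knowledge'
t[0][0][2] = 'responsibility'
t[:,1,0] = ['loss', 'knowledge']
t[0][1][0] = 'loss'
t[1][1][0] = 'knowledge'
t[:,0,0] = ['concept', 'context']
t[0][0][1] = 'satisfaction'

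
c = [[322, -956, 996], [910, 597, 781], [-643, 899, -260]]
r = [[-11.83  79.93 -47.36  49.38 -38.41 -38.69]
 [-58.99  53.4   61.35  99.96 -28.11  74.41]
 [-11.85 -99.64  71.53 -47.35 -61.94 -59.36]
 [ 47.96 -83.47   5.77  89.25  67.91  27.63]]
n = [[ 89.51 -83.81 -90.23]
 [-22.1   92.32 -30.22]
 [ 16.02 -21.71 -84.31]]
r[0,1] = 79.93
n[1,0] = -22.1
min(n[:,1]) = -83.81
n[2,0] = 16.02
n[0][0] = 89.51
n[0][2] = -90.23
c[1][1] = 597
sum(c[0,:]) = 362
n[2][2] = -84.31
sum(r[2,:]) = -208.61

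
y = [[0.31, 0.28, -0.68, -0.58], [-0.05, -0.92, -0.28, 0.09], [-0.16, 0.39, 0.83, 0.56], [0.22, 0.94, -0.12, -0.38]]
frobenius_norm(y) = 2.04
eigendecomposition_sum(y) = [[0.05, 0.58, 0.1, -0.12], [-0.08, -0.85, -0.15, 0.18], [-0.01, -0.08, -0.01, 0.02], [0.09, 1.03, 0.18, -0.21]] + [[0.14, -0.69, -1.13, -0.74], [0.02, -0.10, -0.16, -0.1], [-0.12, 0.58, 0.94, 0.62], [0.06, -0.30, -0.49, -0.32]] + [[-0.00, 0.0, -0.00, 0.00], [0.00, -0.00, 0.0, -0.0], [-0.00, 0.0, -0.00, 0.00], [0.00, -0.00, 0.0, -0.00]] + [[0.11, 0.39, 0.35, 0.28], [0.01, 0.03, 0.02, 0.02], [-0.03, -0.11, -0.10, -0.08], [0.06, 0.21, 0.19, 0.15]]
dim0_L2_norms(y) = [0.42, 1.4, 1.12, 0.9]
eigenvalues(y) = [-1.02, 0.67, -0.0, 0.2]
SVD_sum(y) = [[0.20, 0.61, -0.26, -0.39], [-0.17, -0.51, 0.22, 0.33], [-0.07, -0.22, 0.10, 0.14], [0.25, 0.77, -0.33, -0.49]] + [[0.07, -0.34, -0.41, -0.21], [0.09, -0.41, -0.5, -0.26], [-0.13, 0.61, 0.74, 0.39], [-0.04, 0.17, 0.21, 0.11]] + [[0.04, 0.00, -0.01, 0.03], [0.03, 0.0, -0.01, 0.02], [0.04, 0.0, -0.01, 0.03], [0.0, 0.00, -0.00, 0.00]] + [[-0.00, 0.0, -0.0, 0.00], [0.00, -0.0, 0.00, -0.0], [-0.00, 0.0, -0.0, 0.0], [0.00, -0.0, 0.0, -0.00]]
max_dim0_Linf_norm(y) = 0.94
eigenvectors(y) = [[-0.40,0.72,-0.49,0.85],[0.58,0.10,0.27,0.06],[0.06,-0.61,-0.60,-0.23],[-0.71,0.31,0.57,0.47]]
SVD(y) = [[-0.54, -0.41, -0.59, -0.44], [0.45, -0.49, -0.5, 0.55], [0.2, 0.74, -0.64, -0.07], [-0.68, 0.21, -0.05, 0.7]] @ diag([1.475707653398383, 1.4126566670019212, 0.07988904191418943, 0.0024091198590786376]) @ [[-0.25, -0.77, 0.33, 0.49],[-0.12, 0.58, 0.71, 0.37],[-0.82, -0.02, 0.16, -0.56],[0.51, -0.27, 0.60, -0.56]]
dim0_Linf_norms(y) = [0.31, 0.94, 0.83, 0.58]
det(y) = 0.00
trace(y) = -0.16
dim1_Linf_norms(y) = [0.68, 0.92, 0.83, 0.94]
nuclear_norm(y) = 2.97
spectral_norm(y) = 1.48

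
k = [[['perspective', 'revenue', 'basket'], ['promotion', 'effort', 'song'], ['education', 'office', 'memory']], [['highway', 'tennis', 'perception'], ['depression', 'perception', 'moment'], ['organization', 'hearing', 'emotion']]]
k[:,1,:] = [['promotion', 'effort', 'song'], ['depression', 'perception', 'moment']]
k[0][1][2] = 'song'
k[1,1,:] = ['depression', 'perception', 'moment']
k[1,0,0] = 'highway'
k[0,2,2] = 'memory'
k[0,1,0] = 'promotion'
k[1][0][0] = 'highway'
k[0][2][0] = 'education'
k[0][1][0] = 'promotion'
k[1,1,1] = 'perception'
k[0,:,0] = ['perspective', 'promotion', 'education']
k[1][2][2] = 'emotion'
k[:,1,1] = ['effort', 'perception']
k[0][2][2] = 'memory'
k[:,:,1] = [['revenue', 'effort', 'office'], ['tennis', 'perception', 'hearing']]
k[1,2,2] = 'emotion'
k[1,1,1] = 'perception'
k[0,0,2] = 'basket'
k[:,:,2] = [['basket', 'song', 'memory'], ['perception', 'moment', 'emotion']]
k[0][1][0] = 'promotion'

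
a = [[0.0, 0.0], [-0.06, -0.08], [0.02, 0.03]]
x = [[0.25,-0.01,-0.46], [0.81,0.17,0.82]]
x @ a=[[-0.01, -0.01],[0.01, 0.01]]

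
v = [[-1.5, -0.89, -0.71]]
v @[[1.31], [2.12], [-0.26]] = [[-3.67]]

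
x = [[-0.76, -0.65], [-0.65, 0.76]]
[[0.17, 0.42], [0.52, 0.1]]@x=[[-0.40,0.21], [-0.46,-0.26]]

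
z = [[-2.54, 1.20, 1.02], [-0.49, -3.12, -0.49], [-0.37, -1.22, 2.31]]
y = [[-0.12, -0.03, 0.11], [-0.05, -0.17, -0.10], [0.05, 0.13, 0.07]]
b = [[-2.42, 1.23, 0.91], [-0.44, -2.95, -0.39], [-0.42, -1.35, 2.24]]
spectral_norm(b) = 3.50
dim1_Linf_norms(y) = [0.12, 0.17, 0.13]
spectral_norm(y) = 0.26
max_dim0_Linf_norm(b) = 2.95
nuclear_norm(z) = 8.57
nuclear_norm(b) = 8.23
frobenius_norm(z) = 5.11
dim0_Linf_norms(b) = [2.42, 2.95, 2.24]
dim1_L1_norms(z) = [4.76, 4.1, 3.9]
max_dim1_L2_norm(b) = 3.01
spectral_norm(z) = 3.59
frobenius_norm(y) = 0.31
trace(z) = -3.35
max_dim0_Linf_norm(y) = 0.17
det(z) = 20.83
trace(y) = -0.22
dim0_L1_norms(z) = [3.4, 5.54, 3.82]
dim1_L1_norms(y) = [0.26, 0.32, 0.25]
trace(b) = -3.13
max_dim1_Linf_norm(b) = 2.95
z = b + y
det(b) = 18.09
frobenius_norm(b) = 4.93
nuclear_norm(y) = 0.43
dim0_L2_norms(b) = [2.5, 3.47, 2.45]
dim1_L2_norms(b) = [2.86, 3.01, 2.65]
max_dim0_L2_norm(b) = 3.47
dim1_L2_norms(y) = [0.17, 0.2, 0.16]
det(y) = 0.00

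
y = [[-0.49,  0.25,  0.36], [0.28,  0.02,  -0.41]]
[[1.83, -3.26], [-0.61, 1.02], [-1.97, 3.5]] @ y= [[-1.81, 0.39, 2.0], [0.58, -0.13, -0.64], [1.95, -0.42, -2.14]]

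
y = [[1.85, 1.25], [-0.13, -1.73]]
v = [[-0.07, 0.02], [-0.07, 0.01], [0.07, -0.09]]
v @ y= [[-0.13, -0.12],[-0.13, -0.1],[0.14, 0.24]]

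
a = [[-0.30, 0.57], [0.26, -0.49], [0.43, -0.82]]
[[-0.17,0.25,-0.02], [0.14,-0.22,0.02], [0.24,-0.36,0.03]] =a@ [[0.16, -0.49, -0.27],[-0.21, 0.18, -0.18]]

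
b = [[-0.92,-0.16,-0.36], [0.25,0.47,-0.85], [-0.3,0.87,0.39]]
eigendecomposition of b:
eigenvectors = [[-0.97+0.00j,(-0.02-0.16j),-0.02+0.16j],[(0.03+0j),-0.71+0.00j,-0.71-0.00j],[(-0.23+0j),(-0.01+0.69j),-0.01-0.69j]]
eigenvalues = [(-1+0j), (0.47+0.88j), (0.47-0.88j)]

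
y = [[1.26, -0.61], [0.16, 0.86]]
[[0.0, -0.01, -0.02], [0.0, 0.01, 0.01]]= y @ [[0.0, -0.00, -0.01], [-0.0, 0.01, 0.01]]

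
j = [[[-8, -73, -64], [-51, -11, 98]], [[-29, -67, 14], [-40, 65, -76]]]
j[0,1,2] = 98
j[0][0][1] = -73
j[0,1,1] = -11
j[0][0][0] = -8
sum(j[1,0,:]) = -82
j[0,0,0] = -8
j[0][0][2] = -64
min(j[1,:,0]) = -40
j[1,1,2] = -76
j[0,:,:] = [[-8, -73, -64], [-51, -11, 98]]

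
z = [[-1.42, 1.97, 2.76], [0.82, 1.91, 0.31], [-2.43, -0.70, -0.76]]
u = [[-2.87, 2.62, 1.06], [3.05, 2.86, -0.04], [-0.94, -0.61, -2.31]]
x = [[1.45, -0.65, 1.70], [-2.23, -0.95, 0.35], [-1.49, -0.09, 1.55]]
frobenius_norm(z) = 4.99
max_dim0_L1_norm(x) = 5.17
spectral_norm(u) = 4.40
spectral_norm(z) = 3.86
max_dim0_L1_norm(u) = 6.86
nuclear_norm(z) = 7.93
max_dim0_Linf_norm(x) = 2.23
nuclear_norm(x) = 6.31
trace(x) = 2.05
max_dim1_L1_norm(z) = 6.15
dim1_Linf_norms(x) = [1.7, 2.23, 1.55]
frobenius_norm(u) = 6.35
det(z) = 12.72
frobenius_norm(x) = 4.01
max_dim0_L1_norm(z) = 4.67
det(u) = 38.47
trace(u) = -2.32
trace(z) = -0.27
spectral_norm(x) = 3.11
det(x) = -6.06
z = x + u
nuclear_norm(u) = 10.60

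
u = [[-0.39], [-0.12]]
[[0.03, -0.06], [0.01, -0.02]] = u @[[-0.08, 0.15]]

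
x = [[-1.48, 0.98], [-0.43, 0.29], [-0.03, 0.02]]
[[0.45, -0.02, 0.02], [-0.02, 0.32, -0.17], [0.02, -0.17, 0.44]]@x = [[-0.66, 0.44], [-0.1, 0.07], [0.03, -0.02]]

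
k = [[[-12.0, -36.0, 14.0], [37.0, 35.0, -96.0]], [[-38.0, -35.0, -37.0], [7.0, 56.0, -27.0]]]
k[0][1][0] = 37.0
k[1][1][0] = 7.0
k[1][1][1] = 56.0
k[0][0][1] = -36.0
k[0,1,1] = 35.0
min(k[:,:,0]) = -38.0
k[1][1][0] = 7.0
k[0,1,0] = 37.0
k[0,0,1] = -36.0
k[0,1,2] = -96.0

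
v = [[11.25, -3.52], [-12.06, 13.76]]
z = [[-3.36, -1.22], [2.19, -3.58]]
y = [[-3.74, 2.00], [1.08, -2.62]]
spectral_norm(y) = 4.85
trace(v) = 25.01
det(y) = 7.64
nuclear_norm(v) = 26.43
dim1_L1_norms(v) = [14.77, 25.82]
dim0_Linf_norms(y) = [3.74, 2.62]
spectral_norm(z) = 4.36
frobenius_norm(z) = 5.51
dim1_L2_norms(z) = [3.57, 4.2]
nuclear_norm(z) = 7.73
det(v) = 112.35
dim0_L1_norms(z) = [5.55, 4.8]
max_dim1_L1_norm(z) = 5.77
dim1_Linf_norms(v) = [11.25, 13.76]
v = z @ y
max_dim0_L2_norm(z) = 4.01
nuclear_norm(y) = 6.43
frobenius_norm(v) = 21.77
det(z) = 14.70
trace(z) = -6.94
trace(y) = -6.36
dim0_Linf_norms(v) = [12.06, 13.76]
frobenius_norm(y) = 5.10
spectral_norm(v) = 21.10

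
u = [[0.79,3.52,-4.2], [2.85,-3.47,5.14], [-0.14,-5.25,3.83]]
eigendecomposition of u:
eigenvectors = [[0.83+0.00j, 0.36-0.14j, (0.36+0.14j)], [(-0.08+0j), (-0.69+0j), -0.69-0.00j], [(-0.56+0j), -0.52-0.33j, -0.52+0.33j]]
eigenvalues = [(3.31+0j), (-1.08+3.06j), (-1.08-3.06j)]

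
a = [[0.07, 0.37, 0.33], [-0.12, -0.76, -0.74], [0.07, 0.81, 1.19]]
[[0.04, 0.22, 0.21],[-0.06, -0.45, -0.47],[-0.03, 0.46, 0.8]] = a @[[0.27, 0.22, -0.19], [0.22, 0.59, -0.03], [-0.19, -0.03, 0.7]]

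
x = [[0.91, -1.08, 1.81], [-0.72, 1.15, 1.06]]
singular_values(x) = [2.3, 1.72]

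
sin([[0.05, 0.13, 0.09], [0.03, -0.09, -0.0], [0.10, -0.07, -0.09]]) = [[0.05,0.13,0.09], [0.03,-0.09,0.00], [0.10,-0.07,-0.09]]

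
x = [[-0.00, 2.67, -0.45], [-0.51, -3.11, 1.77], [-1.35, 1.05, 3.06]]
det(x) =-0.083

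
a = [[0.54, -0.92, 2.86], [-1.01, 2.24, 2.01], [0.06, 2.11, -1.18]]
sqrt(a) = [[0.89+0.20j, (-0.24+0.56j), 0.82-1.19j],[(-0.34+0.12j), 1.51+0.33j, (0.6-0.7j)],[(-0.01-0.18j), (0.67-0.51j), 0.42+1.09j]]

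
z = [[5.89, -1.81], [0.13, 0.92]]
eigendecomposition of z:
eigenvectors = [[1.0, 0.35], [0.03, 0.94]]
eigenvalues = [5.84, 0.97]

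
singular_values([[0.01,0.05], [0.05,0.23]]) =[0.24, 0.0]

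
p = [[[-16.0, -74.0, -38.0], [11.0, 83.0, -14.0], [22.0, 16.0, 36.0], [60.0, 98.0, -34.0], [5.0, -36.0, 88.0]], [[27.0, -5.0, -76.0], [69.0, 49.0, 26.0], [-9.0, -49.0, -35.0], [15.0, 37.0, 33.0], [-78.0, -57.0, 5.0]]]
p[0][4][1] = -36.0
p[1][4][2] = 5.0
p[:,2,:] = [[22.0, 16.0, 36.0], [-9.0, -49.0, -35.0]]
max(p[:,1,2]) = 26.0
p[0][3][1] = 98.0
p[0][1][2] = -14.0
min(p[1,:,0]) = -78.0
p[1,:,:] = [[27.0, -5.0, -76.0], [69.0, 49.0, 26.0], [-9.0, -49.0, -35.0], [15.0, 37.0, 33.0], [-78.0, -57.0, 5.0]]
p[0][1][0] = 11.0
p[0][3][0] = 60.0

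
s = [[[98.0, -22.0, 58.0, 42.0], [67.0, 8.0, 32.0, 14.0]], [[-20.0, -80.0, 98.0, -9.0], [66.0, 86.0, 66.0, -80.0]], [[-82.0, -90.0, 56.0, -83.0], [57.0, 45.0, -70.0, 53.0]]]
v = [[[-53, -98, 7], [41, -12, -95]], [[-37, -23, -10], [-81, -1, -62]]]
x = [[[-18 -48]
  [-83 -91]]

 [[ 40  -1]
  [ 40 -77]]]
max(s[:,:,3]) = 53.0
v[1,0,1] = -23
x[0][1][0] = -83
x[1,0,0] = 40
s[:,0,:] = [[98.0, -22.0, 58.0, 42.0], [-20.0, -80.0, 98.0, -9.0], [-82.0, -90.0, 56.0, -83.0]]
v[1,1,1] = -1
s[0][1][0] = 67.0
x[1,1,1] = -77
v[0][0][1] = -98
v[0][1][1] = -12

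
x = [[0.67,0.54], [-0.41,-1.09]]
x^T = [[0.67, -0.41], [0.54, -1.09]]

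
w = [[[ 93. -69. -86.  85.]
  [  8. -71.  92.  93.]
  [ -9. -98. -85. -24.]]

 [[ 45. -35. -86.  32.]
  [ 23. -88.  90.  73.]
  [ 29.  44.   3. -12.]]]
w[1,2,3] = -12.0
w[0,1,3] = 93.0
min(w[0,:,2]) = -86.0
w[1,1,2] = 90.0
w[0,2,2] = -85.0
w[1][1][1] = -88.0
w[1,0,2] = -86.0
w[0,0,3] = 85.0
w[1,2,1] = 44.0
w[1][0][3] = 32.0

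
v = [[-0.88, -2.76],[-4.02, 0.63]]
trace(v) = -0.25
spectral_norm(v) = 4.12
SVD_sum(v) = [[-0.85,0.01], [-4.03,0.05]] + [[-0.03, -2.77], [0.01, 0.58]]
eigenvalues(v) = [-3.54, 3.29]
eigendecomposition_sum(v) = [[-2.16, -1.43],[-2.08, -1.38]] + [[1.28, -1.33], [-1.94, 2.01]]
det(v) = -11.65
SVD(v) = [[-0.21,-0.98], [-0.98,0.21]] @ diag([4.115338101873539, 2.8307759196495734]) @ [[1.0, -0.01], [0.01, 1.0]]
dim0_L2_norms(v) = [4.12, 2.83]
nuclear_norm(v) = 6.95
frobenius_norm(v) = 4.99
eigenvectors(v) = [[-0.72,0.55],[-0.69,-0.83]]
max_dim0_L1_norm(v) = 4.9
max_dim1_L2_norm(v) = 4.07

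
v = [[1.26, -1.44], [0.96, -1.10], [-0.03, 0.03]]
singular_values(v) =[2.41, 0.0]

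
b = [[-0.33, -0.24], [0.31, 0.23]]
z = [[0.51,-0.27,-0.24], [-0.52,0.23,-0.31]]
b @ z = [[-0.04, 0.03, 0.15], [0.04, -0.03, -0.15]]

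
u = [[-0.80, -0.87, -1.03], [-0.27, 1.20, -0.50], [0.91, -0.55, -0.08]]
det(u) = 1.683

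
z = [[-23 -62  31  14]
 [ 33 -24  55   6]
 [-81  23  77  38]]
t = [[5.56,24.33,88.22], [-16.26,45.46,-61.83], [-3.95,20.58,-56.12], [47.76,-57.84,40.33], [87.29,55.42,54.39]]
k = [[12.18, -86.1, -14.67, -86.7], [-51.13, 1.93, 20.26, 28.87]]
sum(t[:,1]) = 87.94999999999999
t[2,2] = -56.12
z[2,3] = 38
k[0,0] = 12.18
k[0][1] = -86.1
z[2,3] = 38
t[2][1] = 20.58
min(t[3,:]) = -57.84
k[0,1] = -86.1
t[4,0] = 87.29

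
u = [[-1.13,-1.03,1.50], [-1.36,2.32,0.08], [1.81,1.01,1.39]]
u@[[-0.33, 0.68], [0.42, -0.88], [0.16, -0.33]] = [[0.18, -0.36], [1.44, -2.99], [0.05, -0.12]]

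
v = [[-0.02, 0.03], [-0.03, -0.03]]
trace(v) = -0.05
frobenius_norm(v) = 0.06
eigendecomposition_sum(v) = [[(-0.01+0.02j),0.02+0.01j], [-0.01-0.01j,(-0.01+0.01j)]] + [[(-0.01-0.02j), 0.02-0.01j],[-0.01+0.01j, -0.02-0.01j]]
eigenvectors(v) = [[0.71+0.00j, (0.71-0j)], [(-0.12+0.7j), (-0.12-0.7j)]]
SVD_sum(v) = [[0.01, 0.02], [-0.02, -0.04]] + [[-0.03, 0.01], [-0.01, 0.01]]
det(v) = 0.00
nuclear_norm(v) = 0.08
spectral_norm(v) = 0.04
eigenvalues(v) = [(-0.02+0.03j), (-0.02-0.03j)]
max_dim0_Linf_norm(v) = 0.03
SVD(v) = [[-0.42, 0.91],  [0.91, 0.42]] @ diag([0.04405124837953326, 0.03405124837953328]) @ [[-0.42, -0.91], [-0.91, 0.42]]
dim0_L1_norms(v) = [0.05, 0.06]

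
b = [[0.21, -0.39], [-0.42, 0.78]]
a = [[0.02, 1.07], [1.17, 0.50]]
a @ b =[[-0.45, 0.83], [0.04, -0.07]]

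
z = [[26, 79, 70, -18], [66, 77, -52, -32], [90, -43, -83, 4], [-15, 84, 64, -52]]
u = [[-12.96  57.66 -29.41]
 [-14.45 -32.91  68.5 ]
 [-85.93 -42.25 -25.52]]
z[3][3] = -52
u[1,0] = -14.45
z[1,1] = 77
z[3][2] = 64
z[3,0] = -15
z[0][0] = 26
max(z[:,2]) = 70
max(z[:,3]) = 4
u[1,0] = -14.45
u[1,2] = 68.5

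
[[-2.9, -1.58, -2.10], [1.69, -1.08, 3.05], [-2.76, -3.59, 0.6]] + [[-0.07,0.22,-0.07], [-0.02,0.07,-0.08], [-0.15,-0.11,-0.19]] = [[-2.97, -1.36, -2.17], [1.67, -1.01, 2.97], [-2.91, -3.70, 0.41]]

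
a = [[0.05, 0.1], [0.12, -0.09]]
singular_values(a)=[0.15, 0.11]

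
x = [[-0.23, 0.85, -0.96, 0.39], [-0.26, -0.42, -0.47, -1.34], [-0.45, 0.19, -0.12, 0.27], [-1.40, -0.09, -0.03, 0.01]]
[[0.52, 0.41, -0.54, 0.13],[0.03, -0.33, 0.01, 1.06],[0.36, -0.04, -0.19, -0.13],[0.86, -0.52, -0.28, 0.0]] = x @ [[-0.60, 0.37, 0.23, 0.01], [-0.07, 0.11, -0.53, -0.08], [-0.36, -0.32, 0.07, -0.46], [0.24, 0.25, 0.09, -0.61]]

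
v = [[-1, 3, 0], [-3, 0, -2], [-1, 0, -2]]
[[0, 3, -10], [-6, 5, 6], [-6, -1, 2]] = v@ [[0, -3, -2], [0, 0, -4], [3, 2, 0]]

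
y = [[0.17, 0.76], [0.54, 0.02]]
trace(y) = 0.19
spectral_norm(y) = 0.80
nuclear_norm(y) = 1.31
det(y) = -0.41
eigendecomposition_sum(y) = [[0.41, 0.44], [0.31, 0.33]] + [[-0.24, 0.32], [0.23, -0.31]]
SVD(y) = [[-0.96, -0.29], [-0.29, 0.96]] @ diag([0.7996570349526063, 0.5089681978776337]) @ [[-0.4, -0.92], [0.92, -0.40]]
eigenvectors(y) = [[0.8,-0.73], [0.60,0.69]]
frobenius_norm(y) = 0.95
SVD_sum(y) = [[0.31, 0.70], [0.09, 0.22]] + [[-0.14,0.06], [0.45,-0.20]]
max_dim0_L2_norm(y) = 0.76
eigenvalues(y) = [0.74, -0.55]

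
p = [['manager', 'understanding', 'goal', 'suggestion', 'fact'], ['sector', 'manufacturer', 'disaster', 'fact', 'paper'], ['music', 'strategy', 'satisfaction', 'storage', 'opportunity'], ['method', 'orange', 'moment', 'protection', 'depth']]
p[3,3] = 'protection'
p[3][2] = 'moment'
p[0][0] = 'manager'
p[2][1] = 'strategy'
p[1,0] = 'sector'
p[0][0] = 'manager'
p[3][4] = 'depth'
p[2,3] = 'storage'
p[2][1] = 'strategy'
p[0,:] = ['manager', 'understanding', 'goal', 'suggestion', 'fact']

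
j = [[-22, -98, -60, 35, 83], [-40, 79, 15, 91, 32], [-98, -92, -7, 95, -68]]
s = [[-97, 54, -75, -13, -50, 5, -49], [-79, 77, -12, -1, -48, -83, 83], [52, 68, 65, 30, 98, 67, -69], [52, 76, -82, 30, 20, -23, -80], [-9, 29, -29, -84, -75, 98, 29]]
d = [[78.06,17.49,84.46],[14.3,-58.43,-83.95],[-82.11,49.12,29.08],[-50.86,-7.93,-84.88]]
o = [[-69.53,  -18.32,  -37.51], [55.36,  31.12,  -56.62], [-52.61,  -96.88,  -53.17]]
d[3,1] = -7.93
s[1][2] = -12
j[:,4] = [83, 32, -68]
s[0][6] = -49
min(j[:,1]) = -98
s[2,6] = -69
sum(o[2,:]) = -202.66000000000003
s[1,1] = 77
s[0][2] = -75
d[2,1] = 49.12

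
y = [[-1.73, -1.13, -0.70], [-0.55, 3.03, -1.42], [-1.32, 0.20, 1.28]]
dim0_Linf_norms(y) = [1.73, 3.03, 1.42]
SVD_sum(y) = [[0.01, -0.69, 0.29], [-0.05, 3.09, -1.3], [0.00, -0.27, 0.11]] + [[-1.85,-0.11,-0.2], [-0.51,-0.03,-0.06], [-1.15,-0.07,-0.13]] + [[0.11, -0.33, -0.79],[0.01, -0.03, -0.06],[-0.18, 0.54, 1.29]]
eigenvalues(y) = [(-2.22+0j), (2.4+0.2j), (2.4-0.2j)]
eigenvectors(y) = [[-0.92+0.00j,  (-0.3+0.04j),  -0.30-0.04j], [-0.19+0.00j,  (0.81+0j),  0.81-0.00j], [-0.34+0.00j,  (0.48-0.13j),  0.48+0.13j]]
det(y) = -12.84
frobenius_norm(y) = 4.44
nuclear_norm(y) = 7.35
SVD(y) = [[-0.22, -0.83, -0.52],[0.97, -0.23, -0.04],[-0.09, -0.51, 0.85]] @ diag([3.445453040425124, 2.2522376479312585, 1.6542910637086623]) @ [[-0.01, 0.92, -0.39], [0.99, 0.06, 0.11], [-0.12, 0.38, 0.91]]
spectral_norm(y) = 3.45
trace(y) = 2.58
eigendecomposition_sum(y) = [[-1.94-0.00j, (-0.4+0j), -0.55+0.00j], [(-0.39-0j), (-0.08+0j), (-0.11+0j)], [(-0.71-0j), -0.14+0.00j, -0.20+0.00j]] + [[(0.1+0.61j), (-0.37+1.81j), (-0.08-2.66j)], [(-0.08-1.64j), 1.56-4.68j, -0.65+7.09j], [-0.31-0.95j, (0.17-3j), (0.74+4.28j)]] + [[(0.1-0.61j), -0.37-1.81j, -0.08+2.66j], [-0.08+1.64j, (1.56+4.68j), -0.65-7.09j], [(-0.31+0.95j), (0.17+3j), (0.74-4.28j)]]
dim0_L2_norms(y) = [2.24, 3.24, 2.04]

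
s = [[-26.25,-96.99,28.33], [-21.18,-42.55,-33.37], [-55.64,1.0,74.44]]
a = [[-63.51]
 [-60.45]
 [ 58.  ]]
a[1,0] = -60.45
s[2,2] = 74.44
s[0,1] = -96.99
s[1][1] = -42.55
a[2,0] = 58.0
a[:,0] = [-63.51, -60.45, 58.0]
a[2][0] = 58.0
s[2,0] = -55.64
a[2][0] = 58.0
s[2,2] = 74.44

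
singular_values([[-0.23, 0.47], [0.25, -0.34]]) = [0.67, 0.06]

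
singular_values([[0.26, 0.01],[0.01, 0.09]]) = [0.26, 0.09]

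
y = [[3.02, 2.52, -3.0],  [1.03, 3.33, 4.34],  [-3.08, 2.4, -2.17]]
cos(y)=[[-0.09, 1.12, 0.95], [-0.80, 0.30, 0.33], [-0.09, -0.55, 0.21]]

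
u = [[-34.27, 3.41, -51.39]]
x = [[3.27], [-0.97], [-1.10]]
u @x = [[-58.84]]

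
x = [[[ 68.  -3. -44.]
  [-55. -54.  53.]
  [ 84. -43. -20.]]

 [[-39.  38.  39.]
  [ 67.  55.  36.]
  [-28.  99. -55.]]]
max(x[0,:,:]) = 84.0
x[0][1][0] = -55.0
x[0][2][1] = -43.0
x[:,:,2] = [[-44.0, 53.0, -20.0], [39.0, 36.0, -55.0]]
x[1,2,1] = 99.0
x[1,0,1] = 38.0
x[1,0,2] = 39.0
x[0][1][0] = -55.0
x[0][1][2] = 53.0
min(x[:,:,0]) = -55.0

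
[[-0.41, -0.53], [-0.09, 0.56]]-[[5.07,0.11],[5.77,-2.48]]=[[-5.48, -0.64], [-5.86, 3.04]]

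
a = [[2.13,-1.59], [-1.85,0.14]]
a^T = [[2.13,-1.85],[-1.59,0.14]]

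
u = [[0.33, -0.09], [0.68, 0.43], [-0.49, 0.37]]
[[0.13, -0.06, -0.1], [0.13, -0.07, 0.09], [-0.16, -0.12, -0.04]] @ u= [[0.05,-0.07], [-0.05,-0.01], [-0.11,-0.05]]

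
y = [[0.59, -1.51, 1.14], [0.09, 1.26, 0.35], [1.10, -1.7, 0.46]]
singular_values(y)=[2.94, 1.0, 0.54]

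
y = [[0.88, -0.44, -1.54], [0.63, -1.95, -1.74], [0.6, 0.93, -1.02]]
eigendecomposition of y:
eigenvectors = [[-0.92+0.00j, (0.16-0.35j), 0.16+0.35j], [(0.05+0j), (0.67+0j), (0.67-0j)], [(-0.4+0j), (-0.25-0.58j), (-0.25+0.58j)]]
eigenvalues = [(0.24+0j), (-1.16+1.18j), (-1.16-1.18j)]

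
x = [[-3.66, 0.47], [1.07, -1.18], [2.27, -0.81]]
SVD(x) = [[-0.8, -0.45], [0.29, -0.86], [0.52, -0.21]] @ diag([4.575871361281927, 1.012028302469789]) @ [[0.97, -0.25], [0.25, 0.97]]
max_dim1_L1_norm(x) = 4.13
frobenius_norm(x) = 4.69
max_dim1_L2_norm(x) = 3.69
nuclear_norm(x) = 5.59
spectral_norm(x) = 4.58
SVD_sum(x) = [[-3.54, 0.92], [1.29, -0.33], [2.32, -0.60]] + [[-0.12, -0.45], [-0.22, -0.85], [-0.05, -0.21]]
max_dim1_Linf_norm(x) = 3.66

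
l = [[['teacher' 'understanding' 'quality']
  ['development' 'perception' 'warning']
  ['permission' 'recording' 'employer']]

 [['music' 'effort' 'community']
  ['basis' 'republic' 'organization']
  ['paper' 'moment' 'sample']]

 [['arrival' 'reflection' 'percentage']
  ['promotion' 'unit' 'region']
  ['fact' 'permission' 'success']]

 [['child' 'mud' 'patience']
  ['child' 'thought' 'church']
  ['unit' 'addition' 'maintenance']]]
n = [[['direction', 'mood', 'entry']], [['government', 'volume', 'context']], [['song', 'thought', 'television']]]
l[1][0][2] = 'community'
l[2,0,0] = 'arrival'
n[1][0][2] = 'context'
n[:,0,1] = ['mood', 'volume', 'thought']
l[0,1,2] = 'warning'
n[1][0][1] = 'volume'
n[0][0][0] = 'direction'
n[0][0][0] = 'direction'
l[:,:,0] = [['teacher', 'development', 'permission'], ['music', 'basis', 'paper'], ['arrival', 'promotion', 'fact'], ['child', 'child', 'unit']]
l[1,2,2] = 'sample'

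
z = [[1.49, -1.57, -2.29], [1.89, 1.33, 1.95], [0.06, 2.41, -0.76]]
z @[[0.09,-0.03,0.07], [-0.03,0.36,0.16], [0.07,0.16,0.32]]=[[0.02, -0.98, -0.88], [0.27, 0.73, 0.97], [-0.12, 0.74, 0.15]]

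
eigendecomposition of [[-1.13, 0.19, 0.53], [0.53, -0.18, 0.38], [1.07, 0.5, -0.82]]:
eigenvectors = [[-0.31, -0.66, 0.39], [-0.74, 0.04, -0.74], [-0.60, 0.75, 0.55]]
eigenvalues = [0.35, -1.74, -0.74]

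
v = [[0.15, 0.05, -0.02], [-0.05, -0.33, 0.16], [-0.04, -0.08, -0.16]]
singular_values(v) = [0.38, 0.19, 0.13]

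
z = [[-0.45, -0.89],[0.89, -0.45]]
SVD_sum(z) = [[-0.45, 0.0], [0.89, 0.0]] + [[0.0, -0.89], [0.0, -0.45]]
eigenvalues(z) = [(-0.45+0.89j), (-0.45-0.89j)]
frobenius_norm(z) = 1.41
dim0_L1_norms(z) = [1.34, 1.34]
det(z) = 0.99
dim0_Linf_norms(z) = [0.89, 0.89]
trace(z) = -0.90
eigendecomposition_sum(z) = [[(-0.22+0.44j), (-0.44-0.22j)], [(0.44+0.22j), (-0.22+0.44j)]] + [[(-0.22-0.44j), -0.44+0.22j],[0.44-0.22j, -0.22-0.44j]]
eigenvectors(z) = [[(0.71+0j), 0.71-0.00j], [-0.71j, 0.00+0.71j]]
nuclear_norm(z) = 1.99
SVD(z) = [[-0.45, 0.89],  [0.89, 0.45]] @ diag([0.997296345125159, 0.997296345125159]) @ [[1.0,0.0], [-0.0,-1.00]]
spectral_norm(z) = 1.00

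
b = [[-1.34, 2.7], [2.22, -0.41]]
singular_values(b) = [3.41, 1.6]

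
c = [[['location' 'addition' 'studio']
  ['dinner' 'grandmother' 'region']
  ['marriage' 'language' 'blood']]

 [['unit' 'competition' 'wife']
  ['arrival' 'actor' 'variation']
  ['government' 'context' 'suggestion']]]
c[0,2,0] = 'marriage'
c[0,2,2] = 'blood'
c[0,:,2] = ['studio', 'region', 'blood']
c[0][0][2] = 'studio'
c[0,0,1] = 'addition'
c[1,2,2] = 'suggestion'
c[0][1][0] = 'dinner'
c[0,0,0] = 'location'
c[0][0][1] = 'addition'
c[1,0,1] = 'competition'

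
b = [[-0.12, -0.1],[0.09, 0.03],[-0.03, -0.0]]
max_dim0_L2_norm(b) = 0.15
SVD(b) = [[-0.85, -0.5], [0.5, -0.72], [-0.14, 0.48]] @ diag([0.18199860897600526, 0.03430023805747038]) @ [[0.83,0.55], [-0.55,0.83]]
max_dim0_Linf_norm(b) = 0.12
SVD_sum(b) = [[-0.13, -0.09],[0.08, 0.05],[-0.02, -0.01]] + [[0.01, -0.01], [0.01, -0.02], [-0.01, 0.01]]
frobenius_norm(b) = 0.19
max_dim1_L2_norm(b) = 0.16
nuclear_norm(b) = 0.22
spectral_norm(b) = 0.18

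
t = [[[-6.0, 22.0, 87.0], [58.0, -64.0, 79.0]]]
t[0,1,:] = [58.0, -64.0, 79.0]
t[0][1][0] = 58.0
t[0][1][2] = 79.0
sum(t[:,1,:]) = 73.0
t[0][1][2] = 79.0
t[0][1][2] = 79.0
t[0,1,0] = 58.0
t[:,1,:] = [[58.0, -64.0, 79.0]]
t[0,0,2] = 87.0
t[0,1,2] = 79.0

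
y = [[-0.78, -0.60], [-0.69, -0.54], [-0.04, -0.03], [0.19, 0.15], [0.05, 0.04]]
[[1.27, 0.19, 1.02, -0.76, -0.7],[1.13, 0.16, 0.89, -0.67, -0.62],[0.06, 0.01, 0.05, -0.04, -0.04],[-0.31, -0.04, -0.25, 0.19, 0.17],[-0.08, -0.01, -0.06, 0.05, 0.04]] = y @ [[-0.61, -0.6, -1.74, 0.92, 1.17], [-1.32, 0.47, 0.57, 0.07, -0.35]]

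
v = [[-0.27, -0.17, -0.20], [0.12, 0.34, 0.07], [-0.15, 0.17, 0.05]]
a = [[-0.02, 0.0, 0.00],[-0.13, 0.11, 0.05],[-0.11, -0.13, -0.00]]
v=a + [[-0.25, -0.17, -0.20], [0.25, 0.23, 0.02], [-0.04, 0.3, 0.05]]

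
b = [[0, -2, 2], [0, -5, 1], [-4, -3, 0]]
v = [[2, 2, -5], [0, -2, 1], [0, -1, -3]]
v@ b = [[20, 1, 6], [-4, 7, -2], [12, 14, -1]]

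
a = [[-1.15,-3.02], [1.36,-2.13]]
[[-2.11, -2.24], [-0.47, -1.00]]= a @ [[0.47, 0.27], [0.52, 0.64]]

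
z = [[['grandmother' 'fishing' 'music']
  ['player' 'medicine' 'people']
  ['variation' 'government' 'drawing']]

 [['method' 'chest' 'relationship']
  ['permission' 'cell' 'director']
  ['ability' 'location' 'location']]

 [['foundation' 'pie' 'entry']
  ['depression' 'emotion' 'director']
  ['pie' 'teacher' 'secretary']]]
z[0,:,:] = [['grandmother', 'fishing', 'music'], ['player', 'medicine', 'people'], ['variation', 'government', 'drawing']]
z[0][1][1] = 'medicine'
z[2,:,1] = ['pie', 'emotion', 'teacher']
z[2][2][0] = 'pie'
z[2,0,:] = ['foundation', 'pie', 'entry']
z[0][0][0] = 'grandmother'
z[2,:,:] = [['foundation', 'pie', 'entry'], ['depression', 'emotion', 'director'], ['pie', 'teacher', 'secretary']]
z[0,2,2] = 'drawing'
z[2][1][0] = 'depression'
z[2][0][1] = 'pie'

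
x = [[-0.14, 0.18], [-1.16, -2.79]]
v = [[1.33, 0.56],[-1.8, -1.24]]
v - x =[[1.47, 0.38], [-0.64, 1.55]]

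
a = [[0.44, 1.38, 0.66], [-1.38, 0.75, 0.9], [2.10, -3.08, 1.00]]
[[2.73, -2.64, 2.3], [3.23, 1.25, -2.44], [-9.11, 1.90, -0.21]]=a@[[-1.05, -1.55, 2.08],[2.27, -1.57, 1.29],[0.09, 0.32, -0.60]]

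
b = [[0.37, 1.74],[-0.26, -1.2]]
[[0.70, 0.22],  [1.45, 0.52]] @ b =[[0.2, 0.95], [0.4, 1.9]]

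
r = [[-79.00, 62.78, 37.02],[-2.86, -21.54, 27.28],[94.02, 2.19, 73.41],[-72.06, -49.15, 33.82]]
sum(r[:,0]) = -59.900000000000006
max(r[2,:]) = 94.02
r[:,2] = [37.02, 27.28, 73.41, 33.82]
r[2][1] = 2.19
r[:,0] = [-79.0, -2.86, 94.02, -72.06]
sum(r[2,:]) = 169.62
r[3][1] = -49.15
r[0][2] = 37.02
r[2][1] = 2.19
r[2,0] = 94.02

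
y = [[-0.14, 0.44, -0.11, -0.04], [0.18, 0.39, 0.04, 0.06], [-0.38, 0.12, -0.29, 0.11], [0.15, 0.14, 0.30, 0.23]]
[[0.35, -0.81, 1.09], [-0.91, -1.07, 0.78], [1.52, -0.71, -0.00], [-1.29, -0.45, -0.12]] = y@[[-2.91,  -1.27,  -0.04], [-0.69,  -1.95,  2.32], [-1.98,  2.22,  0.19], [-0.69,  -2.82,  -2.17]]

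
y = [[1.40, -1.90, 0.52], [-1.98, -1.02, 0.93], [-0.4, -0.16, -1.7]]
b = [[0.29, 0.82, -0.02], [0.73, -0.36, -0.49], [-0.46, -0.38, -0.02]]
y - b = [[1.11, -2.72, 0.54], [-2.71, -0.66, 1.42], [0.06, 0.22, -1.68]]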